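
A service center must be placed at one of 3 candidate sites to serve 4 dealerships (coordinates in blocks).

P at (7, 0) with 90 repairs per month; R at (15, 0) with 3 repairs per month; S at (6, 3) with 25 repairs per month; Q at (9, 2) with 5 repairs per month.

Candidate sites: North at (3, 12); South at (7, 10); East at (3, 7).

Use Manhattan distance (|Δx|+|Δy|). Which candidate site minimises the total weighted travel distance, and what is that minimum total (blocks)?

South, total 1204 blocks

Total weighted distance at each candidate:
  North (3, 12): total = 1892
  South (7, 10): total = 1204
  East (3, 7): total = 1277
Minimum is at South with total 1204 blocks.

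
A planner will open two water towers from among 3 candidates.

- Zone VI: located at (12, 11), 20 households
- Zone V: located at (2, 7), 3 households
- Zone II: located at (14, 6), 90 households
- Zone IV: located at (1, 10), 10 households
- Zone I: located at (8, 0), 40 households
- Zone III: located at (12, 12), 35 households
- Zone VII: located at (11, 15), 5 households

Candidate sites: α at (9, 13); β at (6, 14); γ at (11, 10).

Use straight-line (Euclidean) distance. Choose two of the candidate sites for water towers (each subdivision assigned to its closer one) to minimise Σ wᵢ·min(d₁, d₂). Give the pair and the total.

{β, γ}, total 1087.4

Evaluate every pair (each demand assigned to the nearer of the two):
  {β, γ}: total = 1087.4
  {α, γ}: total = 1101.4
  {α, β}: total = 1580.9
Best pair: {β, γ} with total 1087.4.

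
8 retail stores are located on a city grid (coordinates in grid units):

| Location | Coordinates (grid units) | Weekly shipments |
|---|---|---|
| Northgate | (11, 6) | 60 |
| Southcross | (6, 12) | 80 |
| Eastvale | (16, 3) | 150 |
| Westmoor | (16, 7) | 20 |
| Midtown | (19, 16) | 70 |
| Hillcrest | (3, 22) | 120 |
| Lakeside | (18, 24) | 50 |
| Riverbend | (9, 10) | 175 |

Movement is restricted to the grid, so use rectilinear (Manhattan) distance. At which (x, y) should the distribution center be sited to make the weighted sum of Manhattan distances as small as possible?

Manhattan distance separates: Σwᵢ(|x−xᵢ|+|y−yᵢ|) = Σwᵢ|x−xᵢ| + Σwᵢ|y−yᵢ|, so x and y are optimised independently as 1-D weighted medians.
Total weight W = 725; half = 362.5.
x-coordinate, sorted with cumulative weight:
  x=3 (Hillcrest, w=120) cum 120
  x=6 (Southcross, w=80) cum 200
  x=9 (Riverbend, w=175) cum 375  ← median
  x=11 (Northgate, w=60) cum 435
  x=16 (Eastvale, w=150) cum 585
  x=16 (Westmoor, w=20) cum 605
  x=18 (Lakeside, w=50) cum 655
  x=19 (Midtown, w=70) cum 725
⇒ x* = 9
y-coordinate, sorted with cumulative weight:
  y=3 (Eastvale, w=150) cum 150
  y=6 (Northgate, w=60) cum 210
  y=7 (Westmoor, w=20) cum 230
  y=10 (Riverbend, w=175) cum 405  ← median
  y=12 (Southcross, w=80) cum 485
  y=16 (Midtown, w=70) cum 555
  y=22 (Hillcrest, w=120) cum 675
  y=24 (Lakeside, w=50) cum 725
⇒ y* = 10

(9, 10)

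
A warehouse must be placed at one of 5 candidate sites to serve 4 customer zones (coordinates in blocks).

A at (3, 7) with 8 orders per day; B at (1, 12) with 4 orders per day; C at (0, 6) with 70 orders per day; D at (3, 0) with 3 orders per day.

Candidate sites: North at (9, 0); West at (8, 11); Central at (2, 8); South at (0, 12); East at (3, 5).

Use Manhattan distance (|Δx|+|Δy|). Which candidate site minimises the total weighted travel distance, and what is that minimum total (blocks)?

Central, total 343 blocks

Total weighted distance at each candidate:
  North (9, 0): total = 1252
  West (8, 11): total = 1062
  Central (2, 8): total = 343
  South (0, 12): total = 533
  East (3, 5): total = 347
Minimum is at Central with total 343 blocks.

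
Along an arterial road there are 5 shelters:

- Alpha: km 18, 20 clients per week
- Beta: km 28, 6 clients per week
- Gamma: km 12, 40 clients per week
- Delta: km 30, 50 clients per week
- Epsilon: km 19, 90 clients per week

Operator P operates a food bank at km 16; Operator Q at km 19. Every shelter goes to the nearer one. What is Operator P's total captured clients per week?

The indifferent point is the midpoint (16+19)/2 = 17.5; shelters left of it (closer to Operator P at 16) go to Operator P, those right go to Operator Q.
  Gamma at 12 (w=40) → Operator P
  Alpha at 18 (w=20) → Operator Q
  Epsilon at 19 (w=90) → Operator Q
  Beta at 28 (w=6) → Operator Q
  Delta at 30 (w=50) → Operator Q
Operator P captures 40; Operator Q captures 166.

40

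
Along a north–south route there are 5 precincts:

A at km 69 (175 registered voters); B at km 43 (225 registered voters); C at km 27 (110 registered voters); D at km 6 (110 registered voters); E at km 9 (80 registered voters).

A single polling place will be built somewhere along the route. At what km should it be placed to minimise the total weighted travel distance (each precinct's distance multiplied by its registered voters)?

x = 43

For a sum of weighted absolute distances on a line, the optimum is the weighted median (not the mean). Total weight W = 700; half-weight = 350.
Sort by position and accumulate weight:
  km 6 (D, w=110) → cum 110
  km 9 (E, w=80) → cum 190
  km 27 (C, w=110) → cum 300
  km 43 (B, w=225) → cum 525  ≥ 350 → median here
  km 69 (A, w=175) → cum 700
Optimal location: km 43.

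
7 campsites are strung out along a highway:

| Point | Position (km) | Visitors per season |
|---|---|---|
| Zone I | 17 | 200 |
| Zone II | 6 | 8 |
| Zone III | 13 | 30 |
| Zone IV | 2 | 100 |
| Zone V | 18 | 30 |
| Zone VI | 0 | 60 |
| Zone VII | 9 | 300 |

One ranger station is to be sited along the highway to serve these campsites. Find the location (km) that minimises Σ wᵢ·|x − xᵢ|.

x = 9

For a sum of weighted absolute distances on a line, the optimum is the weighted median (not the mean). Total weight W = 728; half-weight = 364.
Sort by position and accumulate weight:
  km 0 (Zone VI, w=60) → cum 60
  km 2 (Zone IV, w=100) → cum 160
  km 6 (Zone II, w=8) → cum 168
  km 9 (Zone VII, w=300) → cum 468  ≥ 364 → median here
  km 13 (Zone III, w=30) → cum 498
  km 17 (Zone I, w=200) → cum 698
  km 18 (Zone V, w=30) → cum 728
Optimal location: km 9.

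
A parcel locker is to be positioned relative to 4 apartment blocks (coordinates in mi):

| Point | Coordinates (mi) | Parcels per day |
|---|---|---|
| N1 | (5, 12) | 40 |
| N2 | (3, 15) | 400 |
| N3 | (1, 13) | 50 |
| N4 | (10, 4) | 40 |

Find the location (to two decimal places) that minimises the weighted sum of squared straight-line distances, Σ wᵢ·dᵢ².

The minimiser of Σwᵢ‖p−pᵢ‖² is the weighted centroid p* = (Σwᵢpᵢ)/(Σwᵢ).
Σwᵢ = 530.
Σwᵢxᵢ = 40·5 + 400·3 + 50·1 + 40·10 = 1850.
Σwᵢyᵢ = 40·12 + 400·15 + 50·13 + 40·4 = 7290.
x* = 1850/530 = 3.49, y* = 7290/530 = 13.75.

(3.49, 13.75)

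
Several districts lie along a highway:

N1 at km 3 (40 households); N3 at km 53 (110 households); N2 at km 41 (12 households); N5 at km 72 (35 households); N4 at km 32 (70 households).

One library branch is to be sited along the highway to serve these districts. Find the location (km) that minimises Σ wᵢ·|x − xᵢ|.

For a sum of weighted absolute distances on a line, the optimum is the weighted median (not the mean). Total weight W = 267; half-weight = 133.5.
Sort by position and accumulate weight:
  km 3 (N1, w=40) → cum 40
  km 32 (N4, w=70) → cum 110
  km 41 (N2, w=12) → cum 122
  km 53 (N3, w=110) → cum 232  ≥ 133.5 → median here
  km 72 (N5, w=35) → cum 267
Optimal location: km 53.

x = 53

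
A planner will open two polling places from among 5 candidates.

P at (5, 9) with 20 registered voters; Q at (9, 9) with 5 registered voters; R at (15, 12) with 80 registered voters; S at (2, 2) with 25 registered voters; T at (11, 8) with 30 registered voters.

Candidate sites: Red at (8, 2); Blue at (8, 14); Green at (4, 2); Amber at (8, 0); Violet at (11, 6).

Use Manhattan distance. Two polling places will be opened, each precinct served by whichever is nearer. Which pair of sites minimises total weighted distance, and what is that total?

Evaluate every pair (each demand assigned to the nearer of the two):
  {Green, Violet}: total = 1095
  {Red, Violet}: total = 1215
  {Blue, Green}: total = 1230
  {Amber, Violet}: total = 1265
  {Blue, Violet}: total = 1290
  {Red, Blue}: total = 1330
  {Blue, Amber}: total = 1380
  {Red, Green}: total = 1880
  {Red, Amber}: total = 2020
  {Green, Amber}: total = 2110
Best pair: {Green, Violet} with total 1095.

{Green, Violet}, total 1095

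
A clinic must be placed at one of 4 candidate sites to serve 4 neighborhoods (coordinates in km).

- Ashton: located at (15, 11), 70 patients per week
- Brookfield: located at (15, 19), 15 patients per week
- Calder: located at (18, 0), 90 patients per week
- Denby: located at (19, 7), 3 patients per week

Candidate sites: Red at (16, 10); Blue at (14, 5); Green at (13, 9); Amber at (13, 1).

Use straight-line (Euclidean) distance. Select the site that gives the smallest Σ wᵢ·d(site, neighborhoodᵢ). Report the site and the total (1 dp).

Total weighted distance at each candidate:
  Red (16, 10): total = 1165.4
  Blue (14, 5): total = 1228.8
  Green (13, 9): total = 1296.5
  Amber (13, 1): total = 1469.9
Minimum is at Red with total 1165.4 km.

Red, total 1165.4 km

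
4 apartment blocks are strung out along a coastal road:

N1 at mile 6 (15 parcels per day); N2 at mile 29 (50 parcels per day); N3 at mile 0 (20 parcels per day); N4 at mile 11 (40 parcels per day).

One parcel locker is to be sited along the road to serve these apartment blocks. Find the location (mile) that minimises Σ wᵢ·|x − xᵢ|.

x = 11

For a sum of weighted absolute distances on a line, the optimum is the weighted median (not the mean). Total weight W = 125; half-weight = 62.5.
Sort by position and accumulate weight:
  mile 0 (N3, w=20) → cum 20
  mile 6 (N1, w=15) → cum 35
  mile 11 (N4, w=40) → cum 75  ≥ 62.5 → median here
  mile 29 (N2, w=50) → cum 125
Optimal location: mile 11.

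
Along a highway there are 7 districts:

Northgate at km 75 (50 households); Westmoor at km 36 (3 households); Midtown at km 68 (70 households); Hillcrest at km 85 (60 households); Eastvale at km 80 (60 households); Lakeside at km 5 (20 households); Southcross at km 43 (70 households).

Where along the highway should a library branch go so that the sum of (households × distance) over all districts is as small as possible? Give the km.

x = 75

For a sum of weighted absolute distances on a line, the optimum is the weighted median (not the mean). Total weight W = 333; half-weight = 166.5.
Sort by position and accumulate weight:
  km 5 (Lakeside, w=20) → cum 20
  km 36 (Westmoor, w=3) → cum 23
  km 43 (Southcross, w=70) → cum 93
  km 68 (Midtown, w=70) → cum 163
  km 75 (Northgate, w=50) → cum 213  ≥ 166.5 → median here
  km 80 (Eastvale, w=60) → cum 273
  km 85 (Hillcrest, w=60) → cum 333
Optimal location: km 75.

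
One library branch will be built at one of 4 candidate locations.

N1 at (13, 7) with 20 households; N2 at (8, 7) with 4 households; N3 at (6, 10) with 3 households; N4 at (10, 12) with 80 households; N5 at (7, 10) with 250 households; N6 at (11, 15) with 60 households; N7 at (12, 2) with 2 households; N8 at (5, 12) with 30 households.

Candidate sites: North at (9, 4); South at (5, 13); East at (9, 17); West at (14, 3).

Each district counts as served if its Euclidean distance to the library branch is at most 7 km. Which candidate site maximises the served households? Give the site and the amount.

Coverage radius r = 7 km; a point is covered iff (Δx)²+(Δy)² ≤ 7² = 49.
  North (9, 4): covers {N1, N2, N3, N5, N7} → 279
  South (5, 13): covers {N2, N3, N4, N5, N6, N8} → 427
  East (9, 17): covers {N4, N6, N8} → 170
  West (14, 3): covers {N1, N7} → 22
Maximum coverage at South: 427 households.

South, covering 427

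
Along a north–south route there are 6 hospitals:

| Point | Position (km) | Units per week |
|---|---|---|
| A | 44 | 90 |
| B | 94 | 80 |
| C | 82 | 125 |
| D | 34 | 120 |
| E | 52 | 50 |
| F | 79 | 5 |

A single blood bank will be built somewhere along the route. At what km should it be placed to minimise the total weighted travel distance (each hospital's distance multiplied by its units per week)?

x = 52

For a sum of weighted absolute distances on a line, the optimum is the weighted median (not the mean). Total weight W = 470; half-weight = 235.
Sort by position and accumulate weight:
  km 34 (D, w=120) → cum 120
  km 44 (A, w=90) → cum 210
  km 52 (E, w=50) → cum 260  ≥ 235 → median here
  km 79 (F, w=5) → cum 265
  km 82 (C, w=125) → cum 390
  km 94 (B, w=80) → cum 470
Optimal location: km 52.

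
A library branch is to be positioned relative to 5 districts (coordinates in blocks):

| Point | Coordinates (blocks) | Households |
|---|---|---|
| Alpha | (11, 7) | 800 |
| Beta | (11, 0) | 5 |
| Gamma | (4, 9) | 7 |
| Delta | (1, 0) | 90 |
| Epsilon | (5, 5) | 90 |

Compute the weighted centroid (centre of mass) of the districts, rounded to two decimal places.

The minimiser of Σwᵢ‖p−pᵢ‖² is the weighted centroid p* = (Σwᵢpᵢ)/(Σwᵢ).
Σwᵢ = 992.
Σwᵢxᵢ = 800·11 + 5·11 + 7·4 + 90·1 + 90·5 = 9423.
Σwᵢyᵢ = 800·7 + 5·0 + 7·9 + 90·0 + 90·5 = 6113.
x* = 9423/992 = 9.50, y* = 6113/992 = 6.16.

(9.50, 6.16)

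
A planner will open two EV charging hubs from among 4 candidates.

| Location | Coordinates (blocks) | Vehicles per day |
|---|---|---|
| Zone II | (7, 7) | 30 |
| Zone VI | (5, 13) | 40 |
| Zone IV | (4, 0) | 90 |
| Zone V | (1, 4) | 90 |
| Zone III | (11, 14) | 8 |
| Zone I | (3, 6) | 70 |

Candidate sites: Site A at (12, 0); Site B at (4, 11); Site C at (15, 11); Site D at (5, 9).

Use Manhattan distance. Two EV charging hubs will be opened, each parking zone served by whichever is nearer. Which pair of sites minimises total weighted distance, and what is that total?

{Site A, Site D}, total 2248

Evaluate every pair (each demand assigned to the nearer of the two):
  {Site A, Site D}: total = 2248
  {Site B, Site D}: total = 2380
  {Site C, Site D}: total = 2396
  {Site A, Site B}: total = 2450
  {Site B, Site C}: total = 2696
  {Site A, Site C}: total = 4016
Best pair: {Site A, Site D} with total 2248.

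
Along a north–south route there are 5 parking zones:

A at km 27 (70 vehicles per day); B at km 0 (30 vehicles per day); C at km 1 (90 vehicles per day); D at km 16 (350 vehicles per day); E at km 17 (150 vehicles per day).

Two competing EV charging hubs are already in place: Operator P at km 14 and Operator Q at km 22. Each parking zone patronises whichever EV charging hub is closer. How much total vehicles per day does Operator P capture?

620

The indifferent point is the midpoint (14+22)/2 = 18; parking zones left of it (closer to Operator P at 14) go to Operator P, those right go to Operator Q.
  B at 0 (w=30) → Operator P
  C at 1 (w=90) → Operator P
  D at 16 (w=350) → Operator P
  E at 17 (w=150) → Operator P
  A at 27 (w=70) → Operator Q
Operator P captures 620; Operator Q captures 70.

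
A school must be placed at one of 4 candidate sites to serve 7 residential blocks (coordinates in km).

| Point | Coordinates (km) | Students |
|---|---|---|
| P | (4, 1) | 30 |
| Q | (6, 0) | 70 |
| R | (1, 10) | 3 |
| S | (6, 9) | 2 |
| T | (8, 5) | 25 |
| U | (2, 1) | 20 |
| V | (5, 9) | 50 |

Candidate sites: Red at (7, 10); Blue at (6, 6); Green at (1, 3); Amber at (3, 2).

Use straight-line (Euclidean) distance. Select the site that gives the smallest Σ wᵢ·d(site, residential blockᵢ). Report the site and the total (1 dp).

Total weighted distance at each candidate:
  Red (7, 10): total = 1454.1
  Blue (6, 6): total = 948.8
  Green (1, 3): total = 1140.2
  Amber (3, 2): total = 872.8
Minimum is at Amber with total 872.8 km.

Amber, total 872.8 km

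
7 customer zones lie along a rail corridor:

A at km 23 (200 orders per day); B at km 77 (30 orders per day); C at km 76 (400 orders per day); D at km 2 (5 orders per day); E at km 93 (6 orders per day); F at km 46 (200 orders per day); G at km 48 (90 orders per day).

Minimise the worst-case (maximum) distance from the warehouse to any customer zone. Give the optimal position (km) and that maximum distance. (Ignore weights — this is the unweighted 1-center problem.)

location 47.5, max distance 45.5

The 1-center on a line is the midpoint of the two extreme points: leftmost at 2, rightmost at 93.
Optimal location = (2 + 93)/2 = 47.5; maximum distance = (93 − 2)/2 = 45.5.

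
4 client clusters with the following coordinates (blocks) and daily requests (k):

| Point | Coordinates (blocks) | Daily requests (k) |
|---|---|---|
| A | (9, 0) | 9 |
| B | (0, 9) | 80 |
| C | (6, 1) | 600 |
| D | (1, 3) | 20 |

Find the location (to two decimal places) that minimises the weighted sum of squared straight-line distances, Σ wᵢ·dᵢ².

(5.22, 1.95)

The minimiser of Σwᵢ‖p−pᵢ‖² is the weighted centroid p* = (Σwᵢpᵢ)/(Σwᵢ).
Σwᵢ = 709.
Σwᵢxᵢ = 9·9 + 80·0 + 600·6 + 20·1 = 3701.
Σwᵢyᵢ = 9·0 + 80·9 + 600·1 + 20·3 = 1380.
x* = 3701/709 = 5.22, y* = 1380/709 = 1.95.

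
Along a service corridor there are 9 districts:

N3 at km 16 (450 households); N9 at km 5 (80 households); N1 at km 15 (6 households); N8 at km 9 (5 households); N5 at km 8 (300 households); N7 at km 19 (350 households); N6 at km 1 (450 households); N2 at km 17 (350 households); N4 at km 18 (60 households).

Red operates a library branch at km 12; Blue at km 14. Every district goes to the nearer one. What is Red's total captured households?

835

The indifferent point is the midpoint (12+14)/2 = 13; districts left of it (closer to Red at 12) go to Red, those right go to Blue.
  N6 at 1 (w=450) → Red
  N9 at 5 (w=80) → Red
  N5 at 8 (w=300) → Red
  N8 at 9 (w=5) → Red
  N1 at 15 (w=6) → Blue
  N3 at 16 (w=450) → Blue
  N2 at 17 (w=350) → Blue
  N4 at 18 (w=60) → Blue
  N7 at 19 (w=350) → Blue
Red captures 835; Blue captures 1216.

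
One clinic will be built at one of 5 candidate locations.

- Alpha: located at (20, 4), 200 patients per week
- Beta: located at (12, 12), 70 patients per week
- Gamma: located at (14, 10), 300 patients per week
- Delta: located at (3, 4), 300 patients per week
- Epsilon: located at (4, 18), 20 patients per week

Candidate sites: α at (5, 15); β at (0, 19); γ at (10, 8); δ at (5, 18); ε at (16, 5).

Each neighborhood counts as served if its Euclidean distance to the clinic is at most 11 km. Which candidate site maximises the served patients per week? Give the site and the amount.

Coverage radius r = 11 km; a point is covered iff (Δx)²+(Δy)² ≤ 11² = 121.
  α (5, 15): covers {Beta, Gamma, Epsilon} → 390
  β (0, 19): covers {Epsilon} → 20
  γ (10, 8): covers {Alpha, Beta, Gamma, Delta} → 870
  δ (5, 18): covers {Beta, Epsilon} → 90
  ε (16, 5): covers {Alpha, Beta, Gamma} → 570
Maximum coverage at γ: 870 patients per week.

γ, covering 870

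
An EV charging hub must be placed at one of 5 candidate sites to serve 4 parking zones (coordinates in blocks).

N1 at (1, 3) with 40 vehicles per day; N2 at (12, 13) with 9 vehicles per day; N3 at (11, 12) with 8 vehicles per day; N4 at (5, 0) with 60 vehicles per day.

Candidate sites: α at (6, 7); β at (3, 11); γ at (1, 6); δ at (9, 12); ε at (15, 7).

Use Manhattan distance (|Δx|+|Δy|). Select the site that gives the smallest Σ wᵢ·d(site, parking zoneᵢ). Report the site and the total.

Total weighted distance at each candidate:
  α (6, 7): total = 1028
  β (3, 11): total = 1351
  γ (1, 6): total = 1010
  δ (9, 12): total = 1692
  ε (15, 7): total = 1893
Minimum is at γ with total 1010 blocks.

γ, total 1010 blocks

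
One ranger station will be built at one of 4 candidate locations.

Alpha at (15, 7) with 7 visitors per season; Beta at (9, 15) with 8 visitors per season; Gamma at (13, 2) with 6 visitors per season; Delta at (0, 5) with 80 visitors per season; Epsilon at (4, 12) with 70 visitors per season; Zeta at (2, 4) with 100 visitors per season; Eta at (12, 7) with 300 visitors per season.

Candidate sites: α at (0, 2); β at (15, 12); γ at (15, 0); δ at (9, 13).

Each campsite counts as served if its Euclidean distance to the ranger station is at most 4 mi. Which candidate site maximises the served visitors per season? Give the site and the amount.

Coverage radius r = 4 mi; a point is covered iff (Δx)²+(Δy)² ≤ 4² = 16.
  α (0, 2): covers {Delta, Zeta} → 180
  β (15, 12): covers {none} → 0
  γ (15, 0): covers {Gamma} → 6
  δ (9, 13): covers {Beta} → 8
Maximum coverage at α: 180 visitors per season.

α, covering 180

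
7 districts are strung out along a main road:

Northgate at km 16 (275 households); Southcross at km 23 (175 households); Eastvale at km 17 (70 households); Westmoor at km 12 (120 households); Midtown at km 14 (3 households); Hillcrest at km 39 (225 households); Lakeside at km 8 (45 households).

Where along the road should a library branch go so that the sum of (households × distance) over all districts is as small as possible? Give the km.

For a sum of weighted absolute distances on a line, the optimum is the weighted median (not the mean). Total weight W = 913; half-weight = 456.5.
Sort by position and accumulate weight:
  km 8 (Lakeside, w=45) → cum 45
  km 12 (Westmoor, w=120) → cum 165
  km 14 (Midtown, w=3) → cum 168
  km 16 (Northgate, w=275) → cum 443
  km 17 (Eastvale, w=70) → cum 513  ≥ 456.5 → median here
  km 23 (Southcross, w=175) → cum 688
  km 39 (Hillcrest, w=225) → cum 913
Optimal location: km 17.

x = 17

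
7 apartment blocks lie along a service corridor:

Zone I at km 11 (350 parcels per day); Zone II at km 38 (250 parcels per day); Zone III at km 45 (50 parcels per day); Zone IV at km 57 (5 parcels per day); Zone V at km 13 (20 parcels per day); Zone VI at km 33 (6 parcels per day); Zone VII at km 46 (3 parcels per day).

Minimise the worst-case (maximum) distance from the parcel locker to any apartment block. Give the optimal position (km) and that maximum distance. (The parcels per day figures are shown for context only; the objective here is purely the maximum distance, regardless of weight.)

location 34, max distance 23

The 1-center on a line is the midpoint of the two extreme points: leftmost at 11, rightmost at 57.
Optimal location = (11 + 57)/2 = 34; maximum distance = (57 − 11)/2 = 23.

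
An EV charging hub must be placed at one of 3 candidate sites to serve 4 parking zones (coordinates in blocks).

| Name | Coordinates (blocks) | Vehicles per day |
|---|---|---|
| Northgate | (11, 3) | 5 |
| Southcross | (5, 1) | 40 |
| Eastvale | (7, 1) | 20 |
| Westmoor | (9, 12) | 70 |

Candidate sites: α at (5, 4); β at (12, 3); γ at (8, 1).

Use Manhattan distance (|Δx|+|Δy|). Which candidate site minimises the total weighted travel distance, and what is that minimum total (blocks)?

Total weighted distance at each candidate:
  α (5, 4): total = 1095
  β (12, 3): total = 1345
  γ (8, 1): total = 1005
Minimum is at γ with total 1005 blocks.

γ, total 1005 blocks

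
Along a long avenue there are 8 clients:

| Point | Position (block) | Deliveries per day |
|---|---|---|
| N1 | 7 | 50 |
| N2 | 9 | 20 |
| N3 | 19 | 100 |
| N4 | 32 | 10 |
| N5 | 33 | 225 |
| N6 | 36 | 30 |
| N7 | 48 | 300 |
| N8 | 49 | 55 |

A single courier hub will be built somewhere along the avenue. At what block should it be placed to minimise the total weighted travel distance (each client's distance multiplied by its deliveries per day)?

x = 33

For a sum of weighted absolute distances on a line, the optimum is the weighted median (not the mean). Total weight W = 790; half-weight = 395.
Sort by position and accumulate weight:
  block 7 (N1, w=50) → cum 50
  block 9 (N2, w=20) → cum 70
  block 19 (N3, w=100) → cum 170
  block 32 (N4, w=10) → cum 180
  block 33 (N5, w=225) → cum 405  ≥ 395 → median here
  block 36 (N6, w=30) → cum 435
  block 48 (N7, w=300) → cum 735
  block 49 (N8, w=55) → cum 790
Optimal location: block 33.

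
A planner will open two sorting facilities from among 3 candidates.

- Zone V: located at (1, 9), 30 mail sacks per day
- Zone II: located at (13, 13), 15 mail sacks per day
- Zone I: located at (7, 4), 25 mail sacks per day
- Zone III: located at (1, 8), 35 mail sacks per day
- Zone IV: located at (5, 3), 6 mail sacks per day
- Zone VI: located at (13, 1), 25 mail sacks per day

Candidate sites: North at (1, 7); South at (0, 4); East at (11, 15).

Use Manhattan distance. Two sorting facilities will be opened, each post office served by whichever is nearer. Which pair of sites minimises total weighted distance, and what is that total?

Evaluate every pair (each demand assigned to the nearer of the two):
  {North, East}: total = 828
  {North, South}: total = 976
  {South, East}: total = 1026
Best pair: {North, East} with total 828.

{North, East}, total 828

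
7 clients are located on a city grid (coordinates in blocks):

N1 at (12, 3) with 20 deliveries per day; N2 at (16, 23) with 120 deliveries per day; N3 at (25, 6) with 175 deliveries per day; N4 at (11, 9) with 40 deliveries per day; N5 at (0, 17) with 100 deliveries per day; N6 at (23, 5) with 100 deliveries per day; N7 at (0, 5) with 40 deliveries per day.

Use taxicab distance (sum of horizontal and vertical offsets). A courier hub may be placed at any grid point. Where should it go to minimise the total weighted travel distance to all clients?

(16, 6)

Manhattan distance separates: Σwᵢ(|x−xᵢ|+|y−yᵢ|) = Σwᵢ|x−xᵢ| + Σwᵢ|y−yᵢ|, so x and y are optimised independently as 1-D weighted medians.
Total weight W = 595; half = 297.5.
x-coordinate, sorted with cumulative weight:
  x=0 (N5, w=100) cum 100
  x=0 (N7, w=40) cum 140
  x=11 (N4, w=40) cum 180
  x=12 (N1, w=20) cum 200
  x=16 (N2, w=120) cum 320  ← median
  x=23 (N6, w=100) cum 420
  x=25 (N3, w=175) cum 595
⇒ x* = 16
y-coordinate, sorted with cumulative weight:
  y=3 (N1, w=20) cum 20
  y=5 (N6, w=100) cum 120
  y=5 (N7, w=40) cum 160
  y=6 (N3, w=175) cum 335  ← median
  y=9 (N4, w=40) cum 375
  y=17 (N5, w=100) cum 475
  y=23 (N2, w=120) cum 595
⇒ y* = 6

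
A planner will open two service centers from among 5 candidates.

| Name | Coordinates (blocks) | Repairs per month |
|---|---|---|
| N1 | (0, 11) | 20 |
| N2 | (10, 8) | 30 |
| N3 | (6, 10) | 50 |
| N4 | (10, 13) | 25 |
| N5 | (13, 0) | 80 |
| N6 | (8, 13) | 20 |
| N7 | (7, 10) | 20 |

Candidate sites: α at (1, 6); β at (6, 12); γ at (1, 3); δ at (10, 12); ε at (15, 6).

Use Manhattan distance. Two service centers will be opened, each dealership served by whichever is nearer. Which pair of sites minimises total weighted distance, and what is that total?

Evaluate every pair (each demand assigned to the nearer of the two):
  {β, ε}: total = 1335
  {δ, ε}: total = 1465
  {β, δ}: total = 1705
  {α, δ}: total = 1925
  {β, γ}: total = 1925
  {γ, δ}: total = 1985
  {α, β}: total = 2145
  {α, ε}: total = 2200
  {γ, ε}: total = 2450
  {α, γ}: total = 2980
Best pair: {β, ε} with total 1335.

{β, ε}, total 1335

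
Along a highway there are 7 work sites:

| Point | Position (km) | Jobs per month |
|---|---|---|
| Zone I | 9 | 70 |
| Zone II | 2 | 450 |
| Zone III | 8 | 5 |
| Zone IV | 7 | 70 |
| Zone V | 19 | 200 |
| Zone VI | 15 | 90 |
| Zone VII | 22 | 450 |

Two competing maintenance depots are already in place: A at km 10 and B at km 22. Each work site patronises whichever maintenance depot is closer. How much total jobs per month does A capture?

685

The indifferent point is the midpoint (10+22)/2 = 16; work sites left of it (closer to A at 10) go to A, those right go to B.
  Zone II at 2 (w=450) → A
  Zone IV at 7 (w=70) → A
  Zone III at 8 (w=5) → A
  Zone I at 9 (w=70) → A
  Zone VI at 15 (w=90) → A
  Zone V at 19 (w=200) → B
  Zone VII at 22 (w=450) → B
A captures 685; B captures 650.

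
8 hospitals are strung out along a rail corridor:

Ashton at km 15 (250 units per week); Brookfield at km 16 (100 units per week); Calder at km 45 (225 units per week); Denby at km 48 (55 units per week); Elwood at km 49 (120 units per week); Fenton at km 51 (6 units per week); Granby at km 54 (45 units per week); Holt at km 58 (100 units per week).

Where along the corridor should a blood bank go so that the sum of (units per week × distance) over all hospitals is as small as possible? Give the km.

For a sum of weighted absolute distances on a line, the optimum is the weighted median (not the mean). Total weight W = 901; half-weight = 450.5.
Sort by position and accumulate weight:
  km 15 (Ashton, w=250) → cum 250
  km 16 (Brookfield, w=100) → cum 350
  km 45 (Calder, w=225) → cum 575  ≥ 450.5 → median here
  km 48 (Denby, w=55) → cum 630
  km 49 (Elwood, w=120) → cum 750
  km 51 (Fenton, w=6) → cum 756
  km 54 (Granby, w=45) → cum 801
  km 58 (Holt, w=100) → cum 901
Optimal location: km 45.

x = 45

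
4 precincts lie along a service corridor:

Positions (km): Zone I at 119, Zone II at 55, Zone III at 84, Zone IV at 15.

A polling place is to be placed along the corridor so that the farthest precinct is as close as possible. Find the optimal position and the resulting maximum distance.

The 1-center on a line is the midpoint of the two extreme points: leftmost at 15, rightmost at 119.
Optimal location = (15 + 119)/2 = 67; maximum distance = (119 − 15)/2 = 52.

location 67, max distance 52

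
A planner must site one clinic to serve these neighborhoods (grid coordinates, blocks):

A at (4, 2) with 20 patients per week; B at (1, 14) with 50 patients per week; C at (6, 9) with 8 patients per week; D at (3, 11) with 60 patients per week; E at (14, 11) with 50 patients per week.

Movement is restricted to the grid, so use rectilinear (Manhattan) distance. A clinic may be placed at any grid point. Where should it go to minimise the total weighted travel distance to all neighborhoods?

(3, 11)

Manhattan distance separates: Σwᵢ(|x−xᵢ|+|y−yᵢ|) = Σwᵢ|x−xᵢ| + Σwᵢ|y−yᵢ|, so x and y are optimised independently as 1-D weighted medians.
Total weight W = 188; half = 94.
x-coordinate, sorted with cumulative weight:
  x=1 (B, w=50) cum 50
  x=3 (D, w=60) cum 110  ← median
  x=4 (A, w=20) cum 130
  x=6 (C, w=8) cum 138
  x=14 (E, w=50) cum 188
⇒ x* = 3
y-coordinate, sorted with cumulative weight:
  y=2 (A, w=20) cum 20
  y=9 (C, w=8) cum 28
  y=11 (D, w=60) cum 88
  y=11 (E, w=50) cum 138  ← median
  y=14 (B, w=50) cum 188
⇒ y* = 11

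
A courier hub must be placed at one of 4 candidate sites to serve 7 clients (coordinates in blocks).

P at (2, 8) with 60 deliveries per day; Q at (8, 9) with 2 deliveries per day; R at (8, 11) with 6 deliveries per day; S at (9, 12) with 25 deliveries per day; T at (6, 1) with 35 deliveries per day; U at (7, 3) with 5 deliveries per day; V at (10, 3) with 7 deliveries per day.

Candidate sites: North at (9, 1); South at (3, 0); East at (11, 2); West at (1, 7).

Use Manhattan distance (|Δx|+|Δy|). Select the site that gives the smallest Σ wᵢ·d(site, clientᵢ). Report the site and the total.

Total weighted distance at each candidate:
  North (9, 1): total = 1345
  South (3, 0): total = 1359
  East (11, 2): total = 1541
  West (1, 7): total = 1055
Minimum is at West with total 1055 blocks.

West, total 1055 blocks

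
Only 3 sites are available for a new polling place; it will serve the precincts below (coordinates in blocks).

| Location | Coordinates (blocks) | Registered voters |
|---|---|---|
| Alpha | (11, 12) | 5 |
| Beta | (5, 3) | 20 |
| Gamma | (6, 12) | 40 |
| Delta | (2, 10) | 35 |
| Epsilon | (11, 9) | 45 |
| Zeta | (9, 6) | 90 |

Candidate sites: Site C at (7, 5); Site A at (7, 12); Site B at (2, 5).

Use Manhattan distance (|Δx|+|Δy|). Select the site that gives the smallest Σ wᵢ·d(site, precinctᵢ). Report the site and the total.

Total weighted distance at each candidate:
  Site C (7, 5): total = 1435
  Site A (7, 12): total = 1560
  Site B (2, 5): total = 2100
Minimum is at Site C with total 1435 blocks.

Site C, total 1435 blocks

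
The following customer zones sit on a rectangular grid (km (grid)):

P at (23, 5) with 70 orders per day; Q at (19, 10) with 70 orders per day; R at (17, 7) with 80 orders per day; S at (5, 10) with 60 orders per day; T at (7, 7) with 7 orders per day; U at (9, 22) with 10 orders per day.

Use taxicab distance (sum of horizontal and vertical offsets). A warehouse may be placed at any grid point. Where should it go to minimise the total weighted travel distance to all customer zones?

(17, 7)

Manhattan distance separates: Σwᵢ(|x−xᵢ|+|y−yᵢ|) = Σwᵢ|x−xᵢ| + Σwᵢ|y−yᵢ|, so x and y are optimised independently as 1-D weighted medians.
Total weight W = 297; half = 148.5.
x-coordinate, sorted with cumulative weight:
  x=5 (S, w=60) cum 60
  x=7 (T, w=7) cum 67
  x=9 (U, w=10) cum 77
  x=17 (R, w=80) cum 157  ← median
  x=19 (Q, w=70) cum 227
  x=23 (P, w=70) cum 297
⇒ x* = 17
y-coordinate, sorted with cumulative weight:
  y=5 (P, w=70) cum 70
  y=7 (R, w=80) cum 150  ← median
  y=7 (T, w=7) cum 157
  y=10 (Q, w=70) cum 227
  y=10 (S, w=60) cum 287
  y=22 (U, w=10) cum 297
⇒ y* = 7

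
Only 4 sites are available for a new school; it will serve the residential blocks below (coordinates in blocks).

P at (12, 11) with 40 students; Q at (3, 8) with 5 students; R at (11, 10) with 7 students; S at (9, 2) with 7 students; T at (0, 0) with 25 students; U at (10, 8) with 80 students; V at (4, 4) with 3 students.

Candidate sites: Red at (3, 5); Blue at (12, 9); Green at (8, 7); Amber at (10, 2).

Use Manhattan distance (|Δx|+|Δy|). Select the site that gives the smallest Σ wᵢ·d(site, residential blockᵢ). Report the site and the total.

Total weighted distance at each candidate:
  Red (3, 5): total = 1775
  Blue (12, 9): total = 1018
  Green (8, 7): total = 1070
  Amber (10, 2): total = 1379
Minimum is at Blue with total 1018 blocks.

Blue, total 1018 blocks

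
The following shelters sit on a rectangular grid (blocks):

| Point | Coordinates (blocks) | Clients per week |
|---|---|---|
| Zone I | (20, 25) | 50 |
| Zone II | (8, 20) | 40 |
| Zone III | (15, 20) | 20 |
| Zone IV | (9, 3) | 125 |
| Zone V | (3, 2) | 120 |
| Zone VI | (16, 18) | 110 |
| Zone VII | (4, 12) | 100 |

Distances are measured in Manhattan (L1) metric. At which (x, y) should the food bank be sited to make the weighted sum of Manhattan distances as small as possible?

Manhattan distance separates: Σwᵢ(|x−xᵢ|+|y−yᵢ|) = Σwᵢ|x−xᵢ| + Σwᵢ|y−yᵢ|, so x and y are optimised independently as 1-D weighted medians.
Total weight W = 565; half = 282.5.
x-coordinate, sorted with cumulative weight:
  x=3 (Zone V, w=120) cum 120
  x=4 (Zone VII, w=100) cum 220
  x=8 (Zone II, w=40) cum 260
  x=9 (Zone IV, w=125) cum 385  ← median
  x=15 (Zone III, w=20) cum 405
  x=16 (Zone VI, w=110) cum 515
  x=20 (Zone I, w=50) cum 565
⇒ x* = 9
y-coordinate, sorted with cumulative weight:
  y=2 (Zone V, w=120) cum 120
  y=3 (Zone IV, w=125) cum 245
  y=12 (Zone VII, w=100) cum 345  ← median
  y=18 (Zone VI, w=110) cum 455
  y=20 (Zone II, w=40) cum 495
  y=20 (Zone III, w=20) cum 515
  y=25 (Zone I, w=50) cum 565
⇒ y* = 12

(9, 12)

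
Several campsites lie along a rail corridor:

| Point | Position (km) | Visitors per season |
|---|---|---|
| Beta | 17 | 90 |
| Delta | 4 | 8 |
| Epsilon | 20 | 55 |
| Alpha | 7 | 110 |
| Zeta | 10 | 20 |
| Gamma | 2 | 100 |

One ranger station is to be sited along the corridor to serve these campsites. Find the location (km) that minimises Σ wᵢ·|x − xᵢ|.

x = 7

For a sum of weighted absolute distances on a line, the optimum is the weighted median (not the mean). Total weight W = 383; half-weight = 191.5.
Sort by position and accumulate weight:
  km 2 (Gamma, w=100) → cum 100
  km 4 (Delta, w=8) → cum 108
  km 7 (Alpha, w=110) → cum 218  ≥ 191.5 → median here
  km 10 (Zeta, w=20) → cum 238
  km 17 (Beta, w=90) → cum 328
  km 20 (Epsilon, w=55) → cum 383
Optimal location: km 7.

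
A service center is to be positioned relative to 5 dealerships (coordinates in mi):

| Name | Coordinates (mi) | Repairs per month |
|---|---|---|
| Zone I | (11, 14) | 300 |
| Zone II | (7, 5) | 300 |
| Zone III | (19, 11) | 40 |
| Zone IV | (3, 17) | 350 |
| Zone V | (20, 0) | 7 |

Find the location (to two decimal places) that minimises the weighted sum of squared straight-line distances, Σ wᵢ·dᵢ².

(7.37, 12.13)

The minimiser of Σwᵢ‖p−pᵢ‖² is the weighted centroid p* = (Σwᵢpᵢ)/(Σwᵢ).
Σwᵢ = 997.
Σwᵢxᵢ = 300·11 + 300·7 + 40·19 + 350·3 + 7·20 = 7350.
Σwᵢyᵢ = 300·14 + 300·5 + 40·11 + 350·17 + 7·0 = 12090.
x* = 7350/997 = 7.37, y* = 12090/997 = 12.13.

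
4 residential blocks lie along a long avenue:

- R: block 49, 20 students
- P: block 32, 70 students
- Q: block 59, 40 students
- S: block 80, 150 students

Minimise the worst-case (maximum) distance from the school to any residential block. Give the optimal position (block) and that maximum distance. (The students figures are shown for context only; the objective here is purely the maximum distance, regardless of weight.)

The 1-center on a line is the midpoint of the two extreme points: leftmost at 32, rightmost at 80.
Optimal location = (32 + 80)/2 = 56; maximum distance = (80 − 32)/2 = 24.

location 56, max distance 24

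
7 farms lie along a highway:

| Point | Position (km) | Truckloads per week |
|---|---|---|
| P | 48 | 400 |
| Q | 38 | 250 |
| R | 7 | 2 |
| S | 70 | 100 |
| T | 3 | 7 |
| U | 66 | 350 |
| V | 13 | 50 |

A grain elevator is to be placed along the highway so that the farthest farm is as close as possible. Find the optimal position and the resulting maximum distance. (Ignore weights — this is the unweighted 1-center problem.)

The 1-center on a line is the midpoint of the two extreme points: leftmost at 3, rightmost at 70.
Optimal location = (3 + 70)/2 = 36.5; maximum distance = (70 − 3)/2 = 33.5.

location 36.5, max distance 33.5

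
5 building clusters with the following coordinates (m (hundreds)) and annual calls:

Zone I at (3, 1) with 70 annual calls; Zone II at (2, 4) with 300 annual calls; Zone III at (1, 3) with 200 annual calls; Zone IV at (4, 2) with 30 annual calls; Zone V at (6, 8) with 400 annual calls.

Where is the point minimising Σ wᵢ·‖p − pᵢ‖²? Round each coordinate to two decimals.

(3.53, 5.13)

The minimiser of Σwᵢ‖p−pᵢ‖² is the weighted centroid p* = (Σwᵢpᵢ)/(Σwᵢ).
Σwᵢ = 1000.
Σwᵢxᵢ = 70·3 + 300·2 + 200·1 + 30·4 + 400·6 = 3530.
Σwᵢyᵢ = 70·1 + 300·4 + 200·3 + 30·2 + 400·8 = 5130.
x* = 3530/1000 = 3.53, y* = 5130/1000 = 5.13.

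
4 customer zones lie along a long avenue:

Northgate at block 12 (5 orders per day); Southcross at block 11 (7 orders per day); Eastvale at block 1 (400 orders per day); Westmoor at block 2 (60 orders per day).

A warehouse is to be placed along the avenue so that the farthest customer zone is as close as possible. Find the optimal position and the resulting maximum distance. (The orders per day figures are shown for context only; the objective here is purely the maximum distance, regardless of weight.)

The 1-center on a line is the midpoint of the two extreme points: leftmost at 1, rightmost at 12.
Optimal location = (1 + 12)/2 = 6.5; maximum distance = (12 − 1)/2 = 5.5.

location 6.5, max distance 5.5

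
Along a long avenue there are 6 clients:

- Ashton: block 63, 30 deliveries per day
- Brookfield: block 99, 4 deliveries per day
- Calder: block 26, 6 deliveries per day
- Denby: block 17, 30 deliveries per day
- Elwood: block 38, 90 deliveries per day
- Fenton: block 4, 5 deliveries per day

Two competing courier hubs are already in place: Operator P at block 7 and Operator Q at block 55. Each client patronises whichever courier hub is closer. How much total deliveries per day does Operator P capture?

41

The indifferent point is the midpoint (7+55)/2 = 31; clients left of it (closer to Operator P at 7) go to Operator P, those right go to Operator Q.
  Fenton at 4 (w=5) → Operator P
  Denby at 17 (w=30) → Operator P
  Calder at 26 (w=6) → Operator P
  Elwood at 38 (w=90) → Operator Q
  Ashton at 63 (w=30) → Operator Q
  Brookfield at 99 (w=4) → Operator Q
Operator P captures 41; Operator Q captures 124.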